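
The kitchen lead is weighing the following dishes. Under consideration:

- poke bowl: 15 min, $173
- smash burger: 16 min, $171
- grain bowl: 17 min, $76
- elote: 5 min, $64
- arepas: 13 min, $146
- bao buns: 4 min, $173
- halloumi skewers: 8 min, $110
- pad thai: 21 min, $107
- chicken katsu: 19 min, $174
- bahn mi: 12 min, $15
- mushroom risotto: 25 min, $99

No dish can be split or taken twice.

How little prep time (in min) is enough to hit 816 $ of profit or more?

61

Look for the lowest-prep combination reaching 816.
poke bowl + smash burger + elote + arepas + bao buns + halloumi skewers: 837 profit at 61 min.
Below 61 min the best achievable stays under 816.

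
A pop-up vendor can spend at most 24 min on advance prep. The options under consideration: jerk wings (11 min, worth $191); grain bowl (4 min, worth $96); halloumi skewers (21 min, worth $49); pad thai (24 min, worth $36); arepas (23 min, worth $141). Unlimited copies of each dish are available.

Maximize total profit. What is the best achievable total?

576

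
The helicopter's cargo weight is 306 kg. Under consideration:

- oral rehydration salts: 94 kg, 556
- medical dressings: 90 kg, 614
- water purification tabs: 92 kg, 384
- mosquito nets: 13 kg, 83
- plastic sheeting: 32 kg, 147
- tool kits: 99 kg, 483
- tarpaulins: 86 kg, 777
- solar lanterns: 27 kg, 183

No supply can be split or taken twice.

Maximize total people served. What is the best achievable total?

2130

Filling by ratio: medical dressings + mosquito nets + plastic sheeting + tarpaulins + solar lanterns for 1804, with 58 kg left unused.
Dropping mosquito nets and plastic sheeting frees 45 kg; slotting in oral rehydration salts (94 kg) lifts the total to 2130 at 297 kg.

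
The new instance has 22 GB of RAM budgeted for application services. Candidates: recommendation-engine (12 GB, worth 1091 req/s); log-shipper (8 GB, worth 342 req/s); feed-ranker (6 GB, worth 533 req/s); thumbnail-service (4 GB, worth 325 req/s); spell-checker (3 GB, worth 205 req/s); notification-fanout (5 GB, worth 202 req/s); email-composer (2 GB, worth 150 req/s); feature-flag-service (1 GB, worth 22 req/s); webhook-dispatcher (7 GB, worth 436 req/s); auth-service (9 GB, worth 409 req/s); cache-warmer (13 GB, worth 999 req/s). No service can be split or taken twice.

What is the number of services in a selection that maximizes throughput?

3

Best achievable throughput is 1949.
One optimal bundle: recommendation-engine + feed-ranker + thumbnail-service (22 GB).
Every optimal selection uses 3 services.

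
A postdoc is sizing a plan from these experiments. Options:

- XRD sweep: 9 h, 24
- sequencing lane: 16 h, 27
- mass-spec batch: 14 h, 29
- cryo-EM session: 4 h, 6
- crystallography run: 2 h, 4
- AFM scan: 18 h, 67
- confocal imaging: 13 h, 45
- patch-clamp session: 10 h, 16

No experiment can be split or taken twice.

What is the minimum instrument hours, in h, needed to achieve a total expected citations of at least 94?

Look for the lowest-instrument combination reaching 94.
Taking XRD sweep + crystallography run + AFM scan gives 95 (≥ 94) for 29 h.
No combination under 29 h hits 94.

29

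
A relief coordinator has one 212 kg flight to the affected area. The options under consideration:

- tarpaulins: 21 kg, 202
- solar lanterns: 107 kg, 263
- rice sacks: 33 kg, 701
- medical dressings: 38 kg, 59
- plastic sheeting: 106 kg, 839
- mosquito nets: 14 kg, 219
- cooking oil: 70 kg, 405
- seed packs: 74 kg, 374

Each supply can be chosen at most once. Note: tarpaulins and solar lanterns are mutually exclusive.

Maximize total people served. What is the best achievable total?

The ratio ordering already packs tightly: tarpaulins + rice sacks + medical dressings + plastic sheeting + mosquito nets, 212 kg, 2020.
That's the maximum — no feasible swap from here does better than 2020.

2020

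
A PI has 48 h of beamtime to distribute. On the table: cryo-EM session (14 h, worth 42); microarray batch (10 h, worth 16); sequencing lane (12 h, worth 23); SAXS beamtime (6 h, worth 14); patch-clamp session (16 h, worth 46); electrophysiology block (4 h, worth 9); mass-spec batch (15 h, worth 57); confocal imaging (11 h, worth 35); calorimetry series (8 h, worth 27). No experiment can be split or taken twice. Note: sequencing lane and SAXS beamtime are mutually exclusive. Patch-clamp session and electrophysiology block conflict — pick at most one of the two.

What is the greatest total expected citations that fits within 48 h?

161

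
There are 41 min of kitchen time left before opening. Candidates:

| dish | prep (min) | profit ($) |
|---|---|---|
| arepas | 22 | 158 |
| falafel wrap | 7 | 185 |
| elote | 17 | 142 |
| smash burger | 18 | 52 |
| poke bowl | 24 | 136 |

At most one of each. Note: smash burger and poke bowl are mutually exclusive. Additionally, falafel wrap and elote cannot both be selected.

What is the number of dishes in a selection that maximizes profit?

Optimal total is 343.
For example arepas + falafel wrap achieves it, using 29 min.
Every optimal selection uses 2 dishes.

2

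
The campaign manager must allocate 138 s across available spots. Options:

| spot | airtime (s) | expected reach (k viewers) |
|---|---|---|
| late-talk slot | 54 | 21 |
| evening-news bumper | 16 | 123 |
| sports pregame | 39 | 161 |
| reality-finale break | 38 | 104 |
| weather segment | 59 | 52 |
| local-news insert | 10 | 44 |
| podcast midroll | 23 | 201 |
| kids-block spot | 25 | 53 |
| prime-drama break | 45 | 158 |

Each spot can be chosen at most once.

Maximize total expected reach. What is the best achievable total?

687

Ranking by ratio (expected reach/s): podcast midroll 8.74, evening-news bumper 7.69, local-news insert 4.40.
The ratio ordering already packs tightly: evening-news bumper + sports pregame + local-news insert + podcast midroll + prime-drama break, 133 s, 687.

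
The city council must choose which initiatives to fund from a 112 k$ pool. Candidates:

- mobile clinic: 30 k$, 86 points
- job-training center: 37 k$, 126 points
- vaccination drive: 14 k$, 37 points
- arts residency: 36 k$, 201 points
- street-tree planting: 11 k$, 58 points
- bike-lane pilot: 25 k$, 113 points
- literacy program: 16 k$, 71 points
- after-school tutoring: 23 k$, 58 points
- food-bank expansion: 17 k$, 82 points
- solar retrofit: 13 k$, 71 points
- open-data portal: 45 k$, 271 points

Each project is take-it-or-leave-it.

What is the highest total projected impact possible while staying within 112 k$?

Density check — open-data portal 6.02, arts residency 5.58, solar retrofit 5.46 are the best per k$.
A density-first pass picks arts residency + street-tree planting + solar retrofit + open-data portal — 601 at 105 k$.
Dropping street-tree planting frees 11 k$; slotting in food-bank expansion (17 k$) lifts the total to 625 at 111 k$.
No other feasible combination exceeds 625.

625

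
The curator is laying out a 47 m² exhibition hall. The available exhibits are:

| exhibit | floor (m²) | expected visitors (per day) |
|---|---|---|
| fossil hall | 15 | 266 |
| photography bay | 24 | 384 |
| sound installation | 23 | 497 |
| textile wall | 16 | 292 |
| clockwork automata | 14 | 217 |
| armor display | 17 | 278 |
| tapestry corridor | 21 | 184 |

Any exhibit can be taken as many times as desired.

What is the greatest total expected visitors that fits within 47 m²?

994

The ratio ordering already packs tightly: 2×sound installation, 46 m², 994.
Nothing else within 47 m² beats 994.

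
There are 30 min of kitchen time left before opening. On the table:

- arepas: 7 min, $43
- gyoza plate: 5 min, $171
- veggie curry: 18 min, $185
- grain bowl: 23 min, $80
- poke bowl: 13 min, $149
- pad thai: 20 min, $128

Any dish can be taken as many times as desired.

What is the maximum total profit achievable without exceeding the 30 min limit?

1026

Best packing: 6×gyoza plate — 30 min, 1026 total.
Nothing else within 30 min beats 1026.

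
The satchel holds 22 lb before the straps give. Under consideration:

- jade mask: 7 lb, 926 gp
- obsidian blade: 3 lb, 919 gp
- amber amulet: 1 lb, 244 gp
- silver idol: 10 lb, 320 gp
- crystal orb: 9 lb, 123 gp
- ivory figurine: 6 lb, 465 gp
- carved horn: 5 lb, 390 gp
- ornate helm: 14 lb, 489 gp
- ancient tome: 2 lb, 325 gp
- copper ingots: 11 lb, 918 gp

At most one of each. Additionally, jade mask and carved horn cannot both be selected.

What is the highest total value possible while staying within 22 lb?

Density check — obsidian blade 306.33, amber amulet 244.00, ancient tome 162.50, jade mask 132.29 are the best per lb.
Jade mask + obsidian blade + amber amulet + copper ingots uses 22 of the 22 lb and totals 3007.
Runner-up jade mask + obsidian blade + amber amulet + ivory figurine + ancient tome tops out at 2879.

3007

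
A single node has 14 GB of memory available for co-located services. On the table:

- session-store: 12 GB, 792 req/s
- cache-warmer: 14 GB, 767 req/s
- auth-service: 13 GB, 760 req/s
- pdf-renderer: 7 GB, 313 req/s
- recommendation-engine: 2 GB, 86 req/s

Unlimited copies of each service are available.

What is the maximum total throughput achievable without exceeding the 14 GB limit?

878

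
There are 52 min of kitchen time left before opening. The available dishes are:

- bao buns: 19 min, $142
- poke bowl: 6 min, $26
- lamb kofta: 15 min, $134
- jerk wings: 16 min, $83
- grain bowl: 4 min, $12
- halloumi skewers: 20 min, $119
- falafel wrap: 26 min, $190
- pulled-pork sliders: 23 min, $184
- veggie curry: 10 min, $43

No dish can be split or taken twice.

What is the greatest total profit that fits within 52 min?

374

A density-first pass picks poke bowl + lamb kofta + grain bowl + pulled-pork sliders — 356 at 48 min.
The 25 min tied up in poke bowl and lamb kofta and grain bowl is better spent on falafel wrap — total rises to 374 (49 min).
An exhaustive check of the 512 subsets confirms 374.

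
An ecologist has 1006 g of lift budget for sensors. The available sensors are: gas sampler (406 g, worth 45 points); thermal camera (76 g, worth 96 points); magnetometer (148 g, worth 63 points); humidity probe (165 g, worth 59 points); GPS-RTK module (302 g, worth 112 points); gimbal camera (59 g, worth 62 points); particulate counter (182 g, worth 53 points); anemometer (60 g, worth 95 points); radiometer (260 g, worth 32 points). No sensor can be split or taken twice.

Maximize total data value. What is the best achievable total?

540

Taking thermal camera + magnetometer + humidity probe + GPS-RTK module + gimbal camera + particulate counter + anemometer: 992 g used, 540 in data value.
Runner-up thermal camera + magnetometer + humidity probe + GPS-RTK module + gimbal camera + anemometer tops out at 487.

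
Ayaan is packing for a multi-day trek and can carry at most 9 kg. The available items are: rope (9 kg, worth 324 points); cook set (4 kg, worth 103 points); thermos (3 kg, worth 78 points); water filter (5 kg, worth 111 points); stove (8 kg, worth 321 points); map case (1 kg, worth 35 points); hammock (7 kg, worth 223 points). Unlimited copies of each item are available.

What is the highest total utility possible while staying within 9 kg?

356

Stove + map case uses 9 of the 9 kg and totals 356.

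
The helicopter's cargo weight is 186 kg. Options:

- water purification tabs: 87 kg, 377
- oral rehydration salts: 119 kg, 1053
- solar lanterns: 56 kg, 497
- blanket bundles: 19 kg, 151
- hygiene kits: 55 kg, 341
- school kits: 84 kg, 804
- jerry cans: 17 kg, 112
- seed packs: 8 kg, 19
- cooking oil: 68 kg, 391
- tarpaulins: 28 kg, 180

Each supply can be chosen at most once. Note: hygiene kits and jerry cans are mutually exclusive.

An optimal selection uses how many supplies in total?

4

Best achievable people served is 1593.
One optimal bundle: solar lanterns + school kits + jerry cans + tarpaulins (185 kg).
Every optimal selection uses 4 supplies.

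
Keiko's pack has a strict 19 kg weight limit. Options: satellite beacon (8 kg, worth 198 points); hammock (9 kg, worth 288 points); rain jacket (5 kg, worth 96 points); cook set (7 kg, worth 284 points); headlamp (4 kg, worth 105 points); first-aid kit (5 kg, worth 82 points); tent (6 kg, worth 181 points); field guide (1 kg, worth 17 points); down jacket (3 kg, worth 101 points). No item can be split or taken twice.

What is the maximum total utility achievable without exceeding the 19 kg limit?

673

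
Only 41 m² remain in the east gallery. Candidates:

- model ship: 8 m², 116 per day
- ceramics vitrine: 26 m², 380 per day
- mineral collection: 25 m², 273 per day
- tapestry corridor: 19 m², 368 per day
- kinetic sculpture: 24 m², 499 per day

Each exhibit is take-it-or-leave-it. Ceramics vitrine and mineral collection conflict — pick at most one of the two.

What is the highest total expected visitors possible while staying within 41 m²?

The ratio ordering already packs tightly: model ship + kinetic sculpture, 32 m², 615.

615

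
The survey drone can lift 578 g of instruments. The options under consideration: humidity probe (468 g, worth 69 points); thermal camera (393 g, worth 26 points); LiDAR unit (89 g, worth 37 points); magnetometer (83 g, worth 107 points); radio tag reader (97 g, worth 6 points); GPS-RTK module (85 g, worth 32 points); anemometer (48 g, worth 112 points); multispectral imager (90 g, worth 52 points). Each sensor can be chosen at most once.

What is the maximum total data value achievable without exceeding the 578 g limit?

By data value per g: anemometer 2.33, magnetometer 1.29, multispectral imager 0.58 lead.
The ratio ordering already packs tightly: LiDAR unit + magnetometer + radio tag reader + GPS-RTK module + anemometer + multispectral imager, 492 g, 346.

346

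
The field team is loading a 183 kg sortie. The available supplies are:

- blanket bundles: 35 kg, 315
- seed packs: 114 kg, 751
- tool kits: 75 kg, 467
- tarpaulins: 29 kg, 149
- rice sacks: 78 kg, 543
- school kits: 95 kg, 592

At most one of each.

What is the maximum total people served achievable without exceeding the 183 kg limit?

Greedy by ratio would take blanket bundles + tarpaulins + rice sacks: 142 kg used, total 1007.
Dropping rice sacks frees 78 kg; slotting in seed packs (114 kg) lifts the total to 1215 at 178 kg.
Next best is tool kits + tarpaulins + rice sacks at 1159 (182 kg) — short by 56.

1215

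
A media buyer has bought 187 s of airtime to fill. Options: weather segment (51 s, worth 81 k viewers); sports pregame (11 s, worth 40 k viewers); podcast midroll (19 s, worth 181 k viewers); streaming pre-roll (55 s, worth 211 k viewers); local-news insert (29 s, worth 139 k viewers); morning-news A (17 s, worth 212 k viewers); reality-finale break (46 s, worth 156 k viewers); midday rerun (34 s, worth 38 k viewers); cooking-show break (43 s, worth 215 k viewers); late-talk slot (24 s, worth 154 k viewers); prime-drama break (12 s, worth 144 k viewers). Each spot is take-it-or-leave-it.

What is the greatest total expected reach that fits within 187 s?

1157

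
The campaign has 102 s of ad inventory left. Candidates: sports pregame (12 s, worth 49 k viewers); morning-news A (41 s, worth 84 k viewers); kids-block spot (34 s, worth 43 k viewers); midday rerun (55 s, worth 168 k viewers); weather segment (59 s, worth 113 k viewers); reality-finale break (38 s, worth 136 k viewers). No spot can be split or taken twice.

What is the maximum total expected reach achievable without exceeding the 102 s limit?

304

Taking the top-ratio spots first gives sports pregame + morning-news A + reality-finale break for 269 (91 s).
Dropping sports pregame and morning-news A frees 53 s; slotting in midday rerun (55 s) lifts the total to 304 at 93 s.
Next best is sports pregame + morning-news A + reality-finale break at 269 (91 s) — short by 35.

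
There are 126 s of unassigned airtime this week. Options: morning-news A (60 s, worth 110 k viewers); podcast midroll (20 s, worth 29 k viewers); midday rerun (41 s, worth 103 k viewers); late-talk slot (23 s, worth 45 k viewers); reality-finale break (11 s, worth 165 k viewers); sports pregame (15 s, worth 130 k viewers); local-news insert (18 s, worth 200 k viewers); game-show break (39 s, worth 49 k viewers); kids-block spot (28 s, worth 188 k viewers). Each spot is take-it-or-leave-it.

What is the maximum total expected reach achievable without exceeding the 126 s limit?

Midday rerun + reality-finale break + sports pregame + local-news insert + kids-block spot uses 113 of the 126 s and totals 786.

786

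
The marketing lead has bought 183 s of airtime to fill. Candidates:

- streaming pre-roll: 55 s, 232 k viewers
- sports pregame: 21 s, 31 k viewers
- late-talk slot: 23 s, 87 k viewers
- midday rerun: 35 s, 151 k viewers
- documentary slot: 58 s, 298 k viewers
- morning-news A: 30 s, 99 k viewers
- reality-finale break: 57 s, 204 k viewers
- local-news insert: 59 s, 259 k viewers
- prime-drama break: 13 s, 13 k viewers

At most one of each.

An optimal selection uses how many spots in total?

Best achievable expected reach is 807.
midday rerun + documentary slot + morning-news A + local-news insert hits 807 at 182 s.
Any selection reaching 807 contains exactly 4 spots.

4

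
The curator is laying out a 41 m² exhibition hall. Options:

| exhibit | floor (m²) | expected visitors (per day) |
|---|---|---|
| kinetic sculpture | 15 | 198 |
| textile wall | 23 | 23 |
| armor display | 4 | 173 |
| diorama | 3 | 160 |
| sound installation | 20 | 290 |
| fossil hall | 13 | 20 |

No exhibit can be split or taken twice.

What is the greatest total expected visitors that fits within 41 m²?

661

Ranking by ratio (expected visitors/m²): diorama 53.33, armor display 43.25, sound installation 14.50.
The ratio heuristic lands on armor display + diorama + sound installation + fossil hall (643) but leaves 1 m² idle.
Dropping diorama and fossil hall frees 16 m²; slotting in kinetic sculpture (15 m²) lifts the total to 661 at 39 m².
Every other selection either busts 41 m² or fails to beat 661.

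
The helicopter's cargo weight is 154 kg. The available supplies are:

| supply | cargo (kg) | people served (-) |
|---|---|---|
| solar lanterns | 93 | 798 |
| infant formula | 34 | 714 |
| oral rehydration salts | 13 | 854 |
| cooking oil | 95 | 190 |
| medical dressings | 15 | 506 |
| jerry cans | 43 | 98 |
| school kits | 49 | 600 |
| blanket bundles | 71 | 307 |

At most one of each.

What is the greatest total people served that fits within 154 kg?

Best packing: infant formula + oral rehydration salts + medical dressings + jerry cans + school kits — 154 kg, 2772 total.
The closest alternative, infant formula + oral rehydration salts + medical dressings + school kits, reaches only 2674.

2772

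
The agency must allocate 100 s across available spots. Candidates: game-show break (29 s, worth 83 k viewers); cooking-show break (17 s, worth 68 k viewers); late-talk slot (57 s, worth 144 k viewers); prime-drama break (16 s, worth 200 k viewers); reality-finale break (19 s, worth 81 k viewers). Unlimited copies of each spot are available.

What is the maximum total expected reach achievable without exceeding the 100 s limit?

Ranking by ratio (expected reach/s): prime-drama break 12.50, reality-finale break 4.26, cooking-show break 4.00, game-show break 2.86.
The ratio ordering already packs tightly: 6×prime-drama break, 96 s, 1200.

1200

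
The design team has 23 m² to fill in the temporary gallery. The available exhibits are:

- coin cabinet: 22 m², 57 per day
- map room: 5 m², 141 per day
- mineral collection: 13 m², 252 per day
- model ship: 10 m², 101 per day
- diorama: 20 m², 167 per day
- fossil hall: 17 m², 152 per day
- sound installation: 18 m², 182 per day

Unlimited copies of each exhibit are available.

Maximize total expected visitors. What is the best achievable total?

564

Density check — map room 28.20, mineral collection 19.38, sound installation 10.11, model ship 10.10 are the best per m².
Best packing: 4×map room — 20 m², 564 total.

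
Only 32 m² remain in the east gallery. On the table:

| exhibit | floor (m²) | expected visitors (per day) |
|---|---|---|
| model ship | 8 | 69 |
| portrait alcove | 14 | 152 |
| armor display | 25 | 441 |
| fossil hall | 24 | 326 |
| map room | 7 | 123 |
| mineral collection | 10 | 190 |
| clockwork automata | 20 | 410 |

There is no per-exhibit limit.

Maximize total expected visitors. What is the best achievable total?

600

Best packing: mineral collection + clockwork automata — 30 m², 600 total.
The spare 2 m² is too small for any remaining exhibit, and no exchange beats 600.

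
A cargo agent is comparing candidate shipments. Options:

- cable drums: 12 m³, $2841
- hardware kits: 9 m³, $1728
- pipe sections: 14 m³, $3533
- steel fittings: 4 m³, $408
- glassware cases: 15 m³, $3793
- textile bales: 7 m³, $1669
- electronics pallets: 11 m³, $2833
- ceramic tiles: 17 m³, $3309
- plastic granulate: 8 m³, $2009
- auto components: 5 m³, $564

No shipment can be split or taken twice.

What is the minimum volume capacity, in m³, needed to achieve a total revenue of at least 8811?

Look for the lowest-volume combination reaching 8811.
Taking pipe sections + glassware cases + textile bales gives 8995 (≥ 8811) for 36 m³.
Any bundle with less than 36 m³ falls short of 8811.

36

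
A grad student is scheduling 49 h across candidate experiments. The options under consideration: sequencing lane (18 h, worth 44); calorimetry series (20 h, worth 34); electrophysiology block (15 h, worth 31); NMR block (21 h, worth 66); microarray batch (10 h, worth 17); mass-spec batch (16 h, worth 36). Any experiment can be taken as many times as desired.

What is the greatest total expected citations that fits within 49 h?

By expected citations per h: NMR block 3.14, sequencing lane 2.44, mass-spec batch 2.25 lead.
2×NMR block uses 42 of the 49 h and totals 132.
That's the maximum — no swap from here does better than 132.

132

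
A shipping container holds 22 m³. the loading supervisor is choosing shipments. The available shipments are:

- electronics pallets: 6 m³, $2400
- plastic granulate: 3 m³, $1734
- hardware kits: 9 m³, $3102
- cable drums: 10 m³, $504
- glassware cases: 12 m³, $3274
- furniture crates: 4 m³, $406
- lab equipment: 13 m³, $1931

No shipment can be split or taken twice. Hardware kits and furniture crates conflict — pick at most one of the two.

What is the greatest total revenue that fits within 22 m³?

By revenue per m³: plastic granulate 578.00, electronics pallets 400.00, hardware kits 344.67, glassware cases 272.83 lead.
Taking electronics pallets + plastic granulate + glassware cases: 21 m³ used, 7408 in revenue.

7408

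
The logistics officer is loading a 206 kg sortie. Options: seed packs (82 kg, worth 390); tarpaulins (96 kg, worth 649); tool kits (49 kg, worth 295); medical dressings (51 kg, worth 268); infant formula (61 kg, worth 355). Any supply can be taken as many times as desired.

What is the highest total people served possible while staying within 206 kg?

1299

The ratio heuristic lands on 2×tarpaulins (1298) but leaves 14 kg idle.
Dropping tarpaulins frees 96 kg; slotting in tool kits + infant formula (110 kg) lifts the total to 1299 at 206 kg.
That's the maximum — no swap from here does better than 1299.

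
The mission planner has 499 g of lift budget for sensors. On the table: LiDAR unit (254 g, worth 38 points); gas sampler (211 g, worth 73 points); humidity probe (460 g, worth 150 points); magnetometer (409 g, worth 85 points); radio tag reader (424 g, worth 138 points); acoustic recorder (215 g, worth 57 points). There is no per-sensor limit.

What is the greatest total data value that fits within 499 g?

150

By data value per g: gas sampler 0.35, humidity probe 0.33, radio tag reader 0.33, acoustic recorder 0.27 lead.
Taking the top-ratio sensors first gives 2×gas sampler for 146 (422 g).
The 422 g tied up in 2×gas sampler is better spent on humidity probe — total rises to 150 (460 g).
No other feasible combination exceeds 150.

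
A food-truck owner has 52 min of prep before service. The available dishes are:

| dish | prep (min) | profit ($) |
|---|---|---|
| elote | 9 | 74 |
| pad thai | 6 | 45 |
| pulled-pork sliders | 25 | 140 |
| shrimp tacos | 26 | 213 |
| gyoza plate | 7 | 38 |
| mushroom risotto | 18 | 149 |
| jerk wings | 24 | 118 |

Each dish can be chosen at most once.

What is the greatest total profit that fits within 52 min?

407

The ratio heuristic lands on elote + pad thai + gyoza plate + mushroom risotto (306) but leaves 12 min idle.
The 16 min tied up in elote and gyoza plate is better spent on shrimp tacos — total rises to 407 (50 min).
The spare 2 min is too small for any remaining dish, and no exchange beats 407.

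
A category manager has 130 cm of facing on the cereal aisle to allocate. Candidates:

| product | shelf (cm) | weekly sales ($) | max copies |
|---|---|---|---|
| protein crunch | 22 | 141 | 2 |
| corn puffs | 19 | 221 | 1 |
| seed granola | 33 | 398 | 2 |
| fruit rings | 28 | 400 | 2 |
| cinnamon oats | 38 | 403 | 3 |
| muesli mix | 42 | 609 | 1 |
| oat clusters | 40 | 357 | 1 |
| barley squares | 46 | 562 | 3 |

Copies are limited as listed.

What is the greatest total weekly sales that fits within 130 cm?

The ratio heuristic lands on corn puffs + 2×fruit rings + muesli mix (1630) but leaves 13 cm idle.
The 28 cm tied up in fruit rings is better spent on cinnamon oats — total rises to 1633 (127 cm).
No other feasible combination exceeds 1633.

1633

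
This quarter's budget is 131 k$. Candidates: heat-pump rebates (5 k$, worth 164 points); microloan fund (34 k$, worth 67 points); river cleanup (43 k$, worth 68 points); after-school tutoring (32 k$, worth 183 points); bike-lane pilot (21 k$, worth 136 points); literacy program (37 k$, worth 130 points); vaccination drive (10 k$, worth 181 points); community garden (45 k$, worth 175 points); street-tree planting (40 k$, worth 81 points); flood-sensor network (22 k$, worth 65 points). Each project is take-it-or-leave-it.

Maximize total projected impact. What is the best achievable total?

Filling by ratio: heat-pump rebates + after-school tutoring + bike-lane pilot + vaccination drive + community garden for 839, with 18 k$ left unused.
Dropping community garden frees 45 k$; slotting in literacy program + flood-sensor network (59 k$) lifts the total to 859 at 127 k$.

859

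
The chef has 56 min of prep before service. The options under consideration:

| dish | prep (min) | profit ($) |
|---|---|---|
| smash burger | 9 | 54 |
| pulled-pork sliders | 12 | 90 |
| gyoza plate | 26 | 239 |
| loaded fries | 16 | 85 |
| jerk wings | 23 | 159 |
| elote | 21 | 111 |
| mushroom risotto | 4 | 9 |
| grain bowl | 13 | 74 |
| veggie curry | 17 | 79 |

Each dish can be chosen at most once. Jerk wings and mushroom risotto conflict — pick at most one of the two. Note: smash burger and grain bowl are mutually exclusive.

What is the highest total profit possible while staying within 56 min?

Filling by ratio: smash burger + pulled-pork sliders + gyoza plate + mushroom risotto for 392, with 5 min left unused.
Dropping smash burger and mushroom risotto frees 13 min; slotting in loaded fries (16 min) lifts the total to 414 at 54 min.
The closest alternative, pulled-pork sliders + gyoza plate + mushroom risotto + grain bowl, reaches only 412.

414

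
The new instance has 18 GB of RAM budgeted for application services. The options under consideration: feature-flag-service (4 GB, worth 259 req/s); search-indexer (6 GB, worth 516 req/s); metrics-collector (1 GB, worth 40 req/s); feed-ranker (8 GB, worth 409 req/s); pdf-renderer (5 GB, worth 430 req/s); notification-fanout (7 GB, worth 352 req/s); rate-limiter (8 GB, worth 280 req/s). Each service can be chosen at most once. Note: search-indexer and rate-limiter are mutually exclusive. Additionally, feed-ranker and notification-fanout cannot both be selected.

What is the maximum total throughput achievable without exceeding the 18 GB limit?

Greedy by ratio would take feature-flag-service + search-indexer + metrics-collector + pdf-renderer: 16 GB used, total 1245.
Dropping feature-flag-service and metrics-collector frees 5 GB; slotting in notification-fanout (7 GB) lifts the total to 1298 at 18 GB.
The closest alternative, feature-flag-service + search-indexer + metrics-collector + pdf-renderer, reaches only 1245.

1298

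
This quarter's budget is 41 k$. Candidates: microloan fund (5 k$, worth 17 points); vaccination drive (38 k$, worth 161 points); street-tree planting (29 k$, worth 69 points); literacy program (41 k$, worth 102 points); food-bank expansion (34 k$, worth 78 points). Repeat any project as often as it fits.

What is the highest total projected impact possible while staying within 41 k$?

Best packing: vaccination drive — 38 k$, 161 total.
Every other selection either busts 41 k$ or fails to beat 161.

161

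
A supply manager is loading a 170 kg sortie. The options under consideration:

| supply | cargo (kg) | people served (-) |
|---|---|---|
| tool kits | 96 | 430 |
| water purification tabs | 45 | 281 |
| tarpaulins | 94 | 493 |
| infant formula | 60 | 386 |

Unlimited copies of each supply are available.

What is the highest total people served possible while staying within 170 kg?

1053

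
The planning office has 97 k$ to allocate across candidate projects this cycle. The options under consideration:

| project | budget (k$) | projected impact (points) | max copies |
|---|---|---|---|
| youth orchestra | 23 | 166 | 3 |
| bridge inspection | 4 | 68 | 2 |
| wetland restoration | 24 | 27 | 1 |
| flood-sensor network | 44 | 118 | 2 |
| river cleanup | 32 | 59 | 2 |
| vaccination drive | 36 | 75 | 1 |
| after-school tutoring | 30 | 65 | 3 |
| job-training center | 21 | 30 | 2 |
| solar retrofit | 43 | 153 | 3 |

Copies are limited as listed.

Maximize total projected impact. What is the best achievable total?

634

3×youth orchestra + 2×bridge inspection uses 77 of the 97 k$ and totals 634.
No other feasible combination exceeds 634.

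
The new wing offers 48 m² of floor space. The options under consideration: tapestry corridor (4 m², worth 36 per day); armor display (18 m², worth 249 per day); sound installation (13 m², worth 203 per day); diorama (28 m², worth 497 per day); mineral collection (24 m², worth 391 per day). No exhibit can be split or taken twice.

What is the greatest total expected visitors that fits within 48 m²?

The ratio heuristic lands on tapestry corridor + sound installation + diorama (736) but leaves 3 m² idle.
Replace tapestry corridor and sound installation with armor display: the trade gains 10 net, giving 746 at 46 m².
The spare 2 m² is too small for any remaining exhibit, and no exchange beats 746.

746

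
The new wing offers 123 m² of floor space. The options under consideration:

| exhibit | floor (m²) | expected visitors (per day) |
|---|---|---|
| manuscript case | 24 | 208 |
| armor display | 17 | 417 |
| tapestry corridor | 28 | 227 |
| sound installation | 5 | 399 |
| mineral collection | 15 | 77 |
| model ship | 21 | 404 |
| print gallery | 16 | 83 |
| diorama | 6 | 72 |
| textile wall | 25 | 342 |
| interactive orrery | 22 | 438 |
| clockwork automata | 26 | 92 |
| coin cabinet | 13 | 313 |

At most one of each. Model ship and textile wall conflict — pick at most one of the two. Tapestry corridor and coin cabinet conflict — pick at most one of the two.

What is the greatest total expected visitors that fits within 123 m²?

By expected visitors per m²: sound installation 79.80, armor display 24.53, coin cabinet 24.08 lead.
Best packing: manuscript case + armor display + sound installation + mineral collection + model ship + diorama + interactive orrery + coin cabinet — 123 m², 2328 total.
Nothing else feasible within 123 m² beats 2328.

2328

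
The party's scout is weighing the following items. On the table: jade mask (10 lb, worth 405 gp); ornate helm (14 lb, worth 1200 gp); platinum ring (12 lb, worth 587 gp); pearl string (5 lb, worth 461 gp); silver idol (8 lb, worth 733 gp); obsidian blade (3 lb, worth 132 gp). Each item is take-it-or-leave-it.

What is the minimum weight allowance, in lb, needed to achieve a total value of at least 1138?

13

Look for the lowest-weight combination reaching 1138.
Taking pearl string + silver idol gives 1194 (≥ 1138) for 13 lb.
Any bundle with less than 13 lb falls short of 1138.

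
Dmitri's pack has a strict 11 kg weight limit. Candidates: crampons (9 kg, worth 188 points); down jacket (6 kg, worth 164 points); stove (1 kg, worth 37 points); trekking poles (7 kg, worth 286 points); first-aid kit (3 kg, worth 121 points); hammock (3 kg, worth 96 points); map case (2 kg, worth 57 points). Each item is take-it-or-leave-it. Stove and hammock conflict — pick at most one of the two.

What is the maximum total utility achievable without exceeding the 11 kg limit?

444

The ratio ordering already packs tightly: stove + trekking poles + first-aid kit, 11 kg, 444.
Next best is trekking poles + first-aid kit at 407 (10 kg) — short by 37.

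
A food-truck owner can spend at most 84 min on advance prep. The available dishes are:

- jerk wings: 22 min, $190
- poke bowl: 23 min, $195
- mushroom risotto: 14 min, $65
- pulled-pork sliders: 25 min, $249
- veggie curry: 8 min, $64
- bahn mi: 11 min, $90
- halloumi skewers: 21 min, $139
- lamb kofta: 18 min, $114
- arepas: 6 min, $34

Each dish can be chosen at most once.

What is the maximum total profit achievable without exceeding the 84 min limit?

732

A density-first pass picks jerk wings + poke bowl + pulled-pork sliders + bahn mi — 724 at 81 min.
The 11 min tied up in bahn mi is better spent on veggie curry + arepas — total rises to 732 (84 min).
No other feasible combination exceeds 732.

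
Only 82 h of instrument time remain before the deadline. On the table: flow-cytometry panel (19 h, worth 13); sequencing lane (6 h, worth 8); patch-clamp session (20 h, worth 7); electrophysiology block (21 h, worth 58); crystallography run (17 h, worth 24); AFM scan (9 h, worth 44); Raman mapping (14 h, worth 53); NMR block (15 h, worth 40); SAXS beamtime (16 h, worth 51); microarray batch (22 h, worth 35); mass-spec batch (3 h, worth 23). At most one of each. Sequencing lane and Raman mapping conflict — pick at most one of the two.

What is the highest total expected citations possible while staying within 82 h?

269

Taking electrophysiology block + AFM scan + Raman mapping + NMR block + SAXS beamtime + mass-spec batch: 78 h used, 269 in expected citations.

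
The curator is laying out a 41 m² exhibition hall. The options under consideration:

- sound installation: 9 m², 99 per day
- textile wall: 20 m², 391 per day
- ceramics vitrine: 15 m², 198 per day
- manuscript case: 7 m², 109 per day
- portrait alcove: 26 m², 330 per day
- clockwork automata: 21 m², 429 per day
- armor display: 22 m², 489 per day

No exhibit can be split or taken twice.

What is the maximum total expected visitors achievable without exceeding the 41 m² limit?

Taking the top-ratio exhibits first gives sound installation + manuscript case + armor display for 697 (38 m²).
Using the slack differently, textile wall + clockwork automata comes to 820 at 41 m².
An exhaustive check of the 128 subsets confirms 820.

820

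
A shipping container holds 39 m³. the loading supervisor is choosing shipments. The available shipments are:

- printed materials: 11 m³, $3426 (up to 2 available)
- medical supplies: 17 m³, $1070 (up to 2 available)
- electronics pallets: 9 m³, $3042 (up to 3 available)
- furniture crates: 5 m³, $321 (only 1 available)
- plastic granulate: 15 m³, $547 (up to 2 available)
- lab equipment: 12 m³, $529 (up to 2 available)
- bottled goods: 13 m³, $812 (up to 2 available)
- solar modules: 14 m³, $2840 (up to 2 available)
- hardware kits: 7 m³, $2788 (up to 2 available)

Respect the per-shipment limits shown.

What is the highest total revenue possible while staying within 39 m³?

12682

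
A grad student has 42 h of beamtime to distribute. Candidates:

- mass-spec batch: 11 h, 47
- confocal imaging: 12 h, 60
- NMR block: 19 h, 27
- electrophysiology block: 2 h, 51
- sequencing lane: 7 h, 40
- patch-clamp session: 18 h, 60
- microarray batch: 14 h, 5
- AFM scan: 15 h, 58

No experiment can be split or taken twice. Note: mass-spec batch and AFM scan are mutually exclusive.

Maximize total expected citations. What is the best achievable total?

211

Ranking by ratio (expected citations/h): electrophysiology block 25.50, sequencing lane 5.71, confocal imaging 5.00.
Taking the top-ratio experiments first gives mass-spec batch + confocal imaging + electrophysiology block + sequencing lane for 198 (32 h).
The 11 h tied up in mass-spec batch is better spent on patch-clamp session — total rises to 211 (39 h).
The spare 3 h is too small for any remaining experiment, and no feasible exchange beats 211.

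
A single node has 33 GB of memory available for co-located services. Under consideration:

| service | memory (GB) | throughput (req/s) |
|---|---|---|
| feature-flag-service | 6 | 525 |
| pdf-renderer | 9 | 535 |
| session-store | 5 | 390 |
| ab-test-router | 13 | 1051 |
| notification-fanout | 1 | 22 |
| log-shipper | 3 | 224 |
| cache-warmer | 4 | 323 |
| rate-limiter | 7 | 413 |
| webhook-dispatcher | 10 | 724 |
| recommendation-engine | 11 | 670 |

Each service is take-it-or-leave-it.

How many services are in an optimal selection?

Best achievable throughput is 2623.
feature-flag-service + ab-test-router + cache-warmer + webhook-dispatcher hits 2623 at 33 GB.
All optima have 4 services.

4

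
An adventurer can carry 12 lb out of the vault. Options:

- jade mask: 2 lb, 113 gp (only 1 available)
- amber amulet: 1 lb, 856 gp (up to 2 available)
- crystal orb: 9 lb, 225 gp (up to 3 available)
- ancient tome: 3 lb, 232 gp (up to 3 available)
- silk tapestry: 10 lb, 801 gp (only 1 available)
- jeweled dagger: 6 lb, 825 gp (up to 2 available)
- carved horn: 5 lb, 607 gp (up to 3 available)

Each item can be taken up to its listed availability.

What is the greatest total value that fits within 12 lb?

Density check — amber amulet 856.00, jeweled dagger 137.50, carved horn 121.40 are the best per lb.
A density-first pass picks 2×amber amulet + ancient tome + jeweled dagger — 2769 at 11 lb.
The 9 lb tied up in ancient tome and jeweled dagger is better spent on 2×carved horn — total rises to 2926 (12 lb).
Nothing else within 12 lb beats 2926.

2926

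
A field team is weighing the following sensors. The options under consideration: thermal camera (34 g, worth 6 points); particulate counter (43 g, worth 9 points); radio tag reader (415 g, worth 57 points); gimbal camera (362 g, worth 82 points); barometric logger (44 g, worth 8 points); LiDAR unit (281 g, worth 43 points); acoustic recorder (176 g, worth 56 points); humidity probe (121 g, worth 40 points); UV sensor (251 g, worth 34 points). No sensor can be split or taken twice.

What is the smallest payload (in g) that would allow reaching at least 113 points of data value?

384

Minimise g subject to total data value ≥ 113.
particulate counter + barometric logger + acoustic recorder + humidity probe: 113 data value at 384 g.
No combination under 384 g hits 113.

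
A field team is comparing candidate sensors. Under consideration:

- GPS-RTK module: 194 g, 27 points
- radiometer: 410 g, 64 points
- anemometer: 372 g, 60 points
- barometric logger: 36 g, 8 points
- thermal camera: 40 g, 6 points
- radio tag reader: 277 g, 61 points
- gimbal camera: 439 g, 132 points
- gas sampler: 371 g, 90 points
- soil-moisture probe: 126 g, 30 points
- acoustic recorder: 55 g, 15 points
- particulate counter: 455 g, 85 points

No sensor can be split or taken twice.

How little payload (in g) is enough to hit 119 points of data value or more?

439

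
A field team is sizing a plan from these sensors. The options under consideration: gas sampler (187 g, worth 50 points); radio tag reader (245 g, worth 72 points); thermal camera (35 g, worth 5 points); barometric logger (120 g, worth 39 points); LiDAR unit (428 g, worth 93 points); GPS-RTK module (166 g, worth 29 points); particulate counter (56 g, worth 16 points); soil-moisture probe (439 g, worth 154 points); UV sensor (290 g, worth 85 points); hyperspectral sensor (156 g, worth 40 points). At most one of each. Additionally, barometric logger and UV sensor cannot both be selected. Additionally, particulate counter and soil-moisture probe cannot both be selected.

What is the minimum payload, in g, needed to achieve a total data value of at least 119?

421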